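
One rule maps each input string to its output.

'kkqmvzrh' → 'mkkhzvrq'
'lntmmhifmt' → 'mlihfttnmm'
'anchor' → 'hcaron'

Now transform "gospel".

lgespo

The pattern: sort the characters into reverse alphabetical order, then swap the front and back halves of the string.
Starting from "gospel": after the first operation, "spolge"; after the second, "lgespo".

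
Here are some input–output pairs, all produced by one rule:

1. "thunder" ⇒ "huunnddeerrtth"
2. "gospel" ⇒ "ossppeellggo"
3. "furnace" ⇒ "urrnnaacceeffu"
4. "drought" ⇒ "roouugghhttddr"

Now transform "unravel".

nrraavveelluun

What's happening: double every character, then move the first 3 characters to the end (rotate left by 3).
For "unravel", step one produces "uunnrraavveell"; step two turns that into "nrraavveelluun".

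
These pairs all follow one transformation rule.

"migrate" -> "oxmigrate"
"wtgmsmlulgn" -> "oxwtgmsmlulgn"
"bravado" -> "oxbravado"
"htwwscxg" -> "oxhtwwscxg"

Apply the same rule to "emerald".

The transformation: prepend "ox".
On "emerald" that produces "oxemerald".

oxemerald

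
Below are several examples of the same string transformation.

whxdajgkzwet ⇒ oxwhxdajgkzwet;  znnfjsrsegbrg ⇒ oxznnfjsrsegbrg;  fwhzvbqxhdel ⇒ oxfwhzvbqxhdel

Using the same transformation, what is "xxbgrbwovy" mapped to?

In each case the input is transformed by: prepend "ox".
Applying that to "xxbgrbwovy" gives "oxxxbgrbwovy".

oxxxbgrbwovy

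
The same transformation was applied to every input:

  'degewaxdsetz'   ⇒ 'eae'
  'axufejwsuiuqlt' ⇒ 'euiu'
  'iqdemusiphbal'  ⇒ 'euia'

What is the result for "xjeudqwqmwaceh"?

The rule is to delete the first 3 characters, then keep only the vowels.
On "xjeudqwqmwaceh": the first step gives "udqwqmwaceh", and the second then gives "uae".

uae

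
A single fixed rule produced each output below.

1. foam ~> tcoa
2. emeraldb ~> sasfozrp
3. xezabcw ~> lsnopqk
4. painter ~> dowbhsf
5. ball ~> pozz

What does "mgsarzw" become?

augofnk

The transformation: shift every letter 12 places backward in the alphabet (wrapping around).
Doing the same to "mgsarzw": "augofnk".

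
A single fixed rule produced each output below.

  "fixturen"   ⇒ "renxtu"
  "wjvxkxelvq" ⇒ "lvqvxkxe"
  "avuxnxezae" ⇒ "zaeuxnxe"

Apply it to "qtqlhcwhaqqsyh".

syhqlhcwhaqq

What's happening: delete the first 2 characters, then move the last 3 characters to the front (rotate right by 3).
For "qtqlhcwhaqqsyh", step one produces "qlhcwhaqqsyh"; step two turns that into "syhqlhcwhaqq".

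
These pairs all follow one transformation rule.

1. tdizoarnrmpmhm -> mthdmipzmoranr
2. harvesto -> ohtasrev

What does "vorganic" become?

Each output is the input with this applied: take characters alternately from the front and the back (1st, last, 2nd, 2nd-last, ...), then swap each adjacent pair of characters (1↔2, 3↔4, ...).
For "vorganic", step one produces "vcoirnga"; step two turns that into "cvionrag".

cvionrag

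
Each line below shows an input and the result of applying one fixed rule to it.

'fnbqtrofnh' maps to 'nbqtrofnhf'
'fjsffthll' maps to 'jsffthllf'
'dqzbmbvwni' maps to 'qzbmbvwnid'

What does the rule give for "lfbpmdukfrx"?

fbpmdukfrxl

The rule is to move the first character to the end.
"lfbpmdukfrx" → "fbpmdukfrxl".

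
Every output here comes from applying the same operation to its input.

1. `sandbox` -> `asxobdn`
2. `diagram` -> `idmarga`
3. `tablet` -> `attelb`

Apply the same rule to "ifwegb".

fibgew

The pattern: move the first 2 characters to the end (rotate left by 2), then reverse the string.
"ifwegb" → "fibgew".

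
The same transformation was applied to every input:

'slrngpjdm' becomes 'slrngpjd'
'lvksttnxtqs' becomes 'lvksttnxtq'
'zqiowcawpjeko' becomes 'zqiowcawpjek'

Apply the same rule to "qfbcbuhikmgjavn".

qfbcbuhikmgjav

In each case the input is transformed by: delete the last character.
On "qfbcbuhikmgjavn" that produces "qfbcbuhikmgjav".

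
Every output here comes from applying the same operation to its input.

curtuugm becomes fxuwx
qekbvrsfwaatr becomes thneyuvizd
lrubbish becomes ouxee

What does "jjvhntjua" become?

What's happening: shift every letter 3 places forward in the alphabet (wrapping around), then delete the last 3 characters.
Starting from "jjvhntjua": after the first operation, "mmykqwmxd"; after the second, "mmykqw".

mmykqw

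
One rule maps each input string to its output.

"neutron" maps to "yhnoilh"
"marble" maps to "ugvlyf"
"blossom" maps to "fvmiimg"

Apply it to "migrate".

cglanuy

In each case the input is transformed by: shift every letter 6 places backward in the alphabet (wrapping around), then swap each adjacent pair of characters (1↔2, 3↔4, ...).
Working it through for "migrate": intermediate "gcaluny", final "cglanuy".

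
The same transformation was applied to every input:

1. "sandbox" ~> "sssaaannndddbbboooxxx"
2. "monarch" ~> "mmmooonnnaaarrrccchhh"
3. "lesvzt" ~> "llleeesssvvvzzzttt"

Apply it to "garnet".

gggaaarrrnnneeettt

Rule — repeat every character 3 times.
For "garnet" the result is "gggaaarrrnnneeettt".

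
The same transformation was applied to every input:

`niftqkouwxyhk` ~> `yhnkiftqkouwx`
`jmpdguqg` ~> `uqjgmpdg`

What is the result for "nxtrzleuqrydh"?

Rule — swap the first and last characters, then move the last 3 characters to the front (rotate right by 3).
Applying that to "nxtrzleuqrydh" gives "ydnhxtrzleuqr".
(Check on "jmpdguqg": → "gmpdguqj" → "uqjgmpdg" ✓)

ydnhxtrzleuqr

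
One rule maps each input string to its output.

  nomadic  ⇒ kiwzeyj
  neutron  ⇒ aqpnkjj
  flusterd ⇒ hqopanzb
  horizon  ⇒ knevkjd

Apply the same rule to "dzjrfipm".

vfnbeliz

The pattern: move the first character to the end, then shift every letter 4 places backward in the alphabet (wrapping around).
Applying both steps to "dzjrfipm": "zjrfipmd", then "vfnbeliz".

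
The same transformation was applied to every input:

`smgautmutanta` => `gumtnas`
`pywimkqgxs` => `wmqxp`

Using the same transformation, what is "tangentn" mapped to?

Looking at the pairs, the operation is to keep every other character starting from the first (positions 1st, 3rd, 5th, ...), then move the first character to the end.
Working it through for "tangentn": intermediate "tnet", final "nett".
(Check on "pywimkqgxs": → "pwmqx" → "wmqxp" ✓)

nett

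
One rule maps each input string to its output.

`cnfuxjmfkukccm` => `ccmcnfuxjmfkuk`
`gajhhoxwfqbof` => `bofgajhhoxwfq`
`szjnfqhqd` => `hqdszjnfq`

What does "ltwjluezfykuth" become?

uthltwjluezfyk

The pattern: move the last 3 characters to the front (rotate right by 3).
Applying that to "ltwjluezfykuth" gives "uthltwjluezfyk".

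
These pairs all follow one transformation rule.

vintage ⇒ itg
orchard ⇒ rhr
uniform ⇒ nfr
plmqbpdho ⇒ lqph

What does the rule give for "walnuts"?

In each case the input is transformed by: keep every other character starting from the second (positions 2nd, 4th, 6th, ...).
Doing the same to "walnuts": "ant".

ant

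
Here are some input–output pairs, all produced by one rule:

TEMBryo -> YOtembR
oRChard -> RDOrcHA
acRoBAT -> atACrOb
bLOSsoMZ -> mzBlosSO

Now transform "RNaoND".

What's happening: move the last 2 characters to the front (rotate right by 2), then flip the case of every letter.
For "RNaoND" the result is "ndrnAO".

ndrnAO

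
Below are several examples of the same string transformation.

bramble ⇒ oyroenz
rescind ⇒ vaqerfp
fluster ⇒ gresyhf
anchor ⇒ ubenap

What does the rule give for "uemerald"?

Each output is the input with this applied: shift every letter 13 places forward in the alphabet (wrapping around) — i.e. ROT13, then move the last 3 characters to the front (rotate right by 3).
"uemerald" → "hrzrenyq" → "nyqhrzre".

nyqhrzre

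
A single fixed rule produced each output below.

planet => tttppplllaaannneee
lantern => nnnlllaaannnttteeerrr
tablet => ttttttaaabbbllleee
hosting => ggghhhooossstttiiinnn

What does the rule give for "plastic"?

cccppplllaaassstttiii

The pattern: move the last character to the front, then repeat every character 3 times.
Working it through for "plastic": intermediate "cplasti", final "cccppplllaaassstttiii".
(Check on "planet": → "tplane" → "tttppplllaaannneee" ✓)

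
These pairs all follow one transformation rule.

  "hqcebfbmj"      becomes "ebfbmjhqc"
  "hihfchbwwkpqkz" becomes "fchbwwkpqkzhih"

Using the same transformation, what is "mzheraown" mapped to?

eraownmzh

What's happening: move the first 3 characters to the end (rotate left by 3).
Applying that to "mzheraown" gives "eraownmzh".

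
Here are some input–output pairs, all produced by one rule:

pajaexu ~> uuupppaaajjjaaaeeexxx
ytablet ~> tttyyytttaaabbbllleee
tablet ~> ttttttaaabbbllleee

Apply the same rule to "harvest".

ttthhhaaarrrvvveeesss

The transformation: move the last character to the front, then repeat every character 3 times.
Working it through for "harvest": intermediate "tharves", final "ttthhhaaarrrvvveeesss".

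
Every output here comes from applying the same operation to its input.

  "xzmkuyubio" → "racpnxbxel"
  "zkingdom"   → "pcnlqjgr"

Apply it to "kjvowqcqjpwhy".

In each case the input is transformed by: shift every letter 3 places forward in the alphabet (wrapping around), then move the last character to the front.
Applying both steps to "kjvowqcqjpwhy": "nmyrztftmszkb", then "bnmyrztftmszk".

bnmyrztftmszk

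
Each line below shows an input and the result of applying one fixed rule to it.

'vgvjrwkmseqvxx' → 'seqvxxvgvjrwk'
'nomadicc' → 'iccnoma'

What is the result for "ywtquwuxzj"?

Each output is the input with this applied: swap the front and back halves of the string, then delete the first character.
Applying that to "ywtquwuxzj" gives "uxzjywtqu".

uxzjywtqu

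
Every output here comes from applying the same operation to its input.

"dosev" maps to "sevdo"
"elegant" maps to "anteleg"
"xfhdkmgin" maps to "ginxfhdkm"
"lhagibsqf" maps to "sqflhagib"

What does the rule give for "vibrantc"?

ntcvibra

What's happening: move the last 3 characters to the front (rotate right by 3).
For "vibrantc" the result is "ntcvibra".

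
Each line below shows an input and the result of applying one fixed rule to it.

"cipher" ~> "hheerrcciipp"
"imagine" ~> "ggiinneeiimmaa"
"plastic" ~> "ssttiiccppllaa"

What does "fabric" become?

The transformation: move the first 3 characters to the end (rotate left by 3), then double every character.
"fabric" → "rriiccffaabb".

rriiccffaabb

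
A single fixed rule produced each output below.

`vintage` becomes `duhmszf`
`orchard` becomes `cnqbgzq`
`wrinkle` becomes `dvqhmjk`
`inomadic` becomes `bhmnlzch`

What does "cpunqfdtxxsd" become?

The transformation: shift every letter 1 place backward in the alphabet (wrapping around), then move the last character to the front.
Working it through for "cpunqfdtxxsd": intermediate "botmpecswwrc", final "cbotmpecswwr".
(Check on "vintage": → "uhmszfd" → "duhmszf" ✓)

cbotmpecswwr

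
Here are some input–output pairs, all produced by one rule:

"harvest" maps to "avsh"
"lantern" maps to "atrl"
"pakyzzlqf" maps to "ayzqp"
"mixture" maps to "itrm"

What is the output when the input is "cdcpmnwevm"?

dpnem

Looking at the pairs, the operation is to move the first character to the end, then keep every other character starting from the first (positions 1st, 3rd, 5th, ...).
Applying both steps to "cdcpmnwevm": "dcpmnwevmc", then "dpnem".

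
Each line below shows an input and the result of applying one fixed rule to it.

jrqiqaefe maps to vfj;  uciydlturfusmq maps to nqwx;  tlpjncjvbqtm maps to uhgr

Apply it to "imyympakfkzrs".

dukw

Rule — shift every letter 5 places forward in the alphabet (wrapping around), then keep one character in every 3, starting at position 3 (positions 3rd, 6th, 9th, ...).
Applying both steps to "imyympakfkzrs": "nrddrufpkpewx", then "dukw".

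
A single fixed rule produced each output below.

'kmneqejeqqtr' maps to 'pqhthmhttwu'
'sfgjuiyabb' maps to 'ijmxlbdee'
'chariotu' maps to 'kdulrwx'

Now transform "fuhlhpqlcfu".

xkokstofix

What's happening: shift every letter 3 places forward in the alphabet (wrapping around), then delete the first character.
Working it through for "fuhlhpqlcfu": intermediate "ixkokstofix", final "xkokstofix".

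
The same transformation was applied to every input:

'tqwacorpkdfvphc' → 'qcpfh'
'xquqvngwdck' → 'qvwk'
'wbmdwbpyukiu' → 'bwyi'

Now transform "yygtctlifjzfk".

The transformation: keep one character in every 3, starting at position 2 (positions 2nd, 5th, 8th, ...).
On "yygtctlifjzfk" that produces "yciz".

yciz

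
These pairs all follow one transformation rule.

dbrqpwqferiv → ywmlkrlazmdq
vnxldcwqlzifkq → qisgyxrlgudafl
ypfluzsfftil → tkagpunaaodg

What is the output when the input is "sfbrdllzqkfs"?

nawmyggulfan

Each output is the input with this applied: shift every letter 5 places backward in the alphabet (wrapping around).
So "sfbrdllzqkfs" becomes "nawmyggulfan".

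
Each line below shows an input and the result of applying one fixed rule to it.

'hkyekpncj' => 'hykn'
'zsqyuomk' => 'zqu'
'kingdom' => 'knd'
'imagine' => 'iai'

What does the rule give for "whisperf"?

wip

The transformation: delete the last 2 characters, then keep every other character starting from the first (positions 1st, 3rd, 5th, ...).
On "whisperf": the first step gives "whispe", and the second then gives "wip".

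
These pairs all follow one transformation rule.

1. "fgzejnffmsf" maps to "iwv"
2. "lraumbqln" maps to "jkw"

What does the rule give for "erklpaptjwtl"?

tjsu

The transformation: keep one character in every 3, starting at position 3 (positions 3rd, 6th, 9th, ...), then shift every letter 9 places forward in the alphabet (wrapping around).
On "erklpaptjwtl": the first step gives "kajl", and the second then gives "tjsu".
(Check on "lraumbqln": → "abn" → "jkw" ✓)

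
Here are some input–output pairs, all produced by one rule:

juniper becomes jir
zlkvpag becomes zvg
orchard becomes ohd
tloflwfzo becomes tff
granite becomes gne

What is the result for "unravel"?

ual

What's happening: keep one character in every 3, starting at position 1 (positions 1st, 4th, 7th, ...).
Applying that to "unravel" gives "ual".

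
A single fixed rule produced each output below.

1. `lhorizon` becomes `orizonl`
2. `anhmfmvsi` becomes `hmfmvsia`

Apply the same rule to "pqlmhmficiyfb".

lmhmficiyfbp

In each case the input is transformed by: move the first 2 characters to the end (rotate left by 2), then delete the last character.
Working it through for "pqlmhmficiyfb": intermediate "lmhmficiyfbpq", final "lmhmficiyfbp".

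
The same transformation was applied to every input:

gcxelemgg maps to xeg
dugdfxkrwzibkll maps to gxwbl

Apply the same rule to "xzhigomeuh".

hou

Looking at the pairs, the operation is to keep one character in every 3, starting at position 3 (positions 3rd, 6th, 9th, ...).
On "xzhigomeuh" that produces "hou".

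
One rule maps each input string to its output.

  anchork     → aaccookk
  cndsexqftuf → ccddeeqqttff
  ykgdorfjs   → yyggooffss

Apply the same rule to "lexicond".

Looking at the pairs, the operation is to keep every other character starting from the first (positions 1st, 3rd, 5th, ...), then double every character.
Starting from "lexicond": after the first operation, "lxcn"; after the second, "llxxccnn".

llxxccnn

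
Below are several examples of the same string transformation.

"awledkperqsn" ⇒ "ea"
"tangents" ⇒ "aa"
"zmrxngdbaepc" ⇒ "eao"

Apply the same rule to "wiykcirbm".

The rule is to shift every letter 13 places forward in the alphabet (wrapping around) — i.e. ROT13, then keep only the vowels.
On "wiykcirbm": the first step gives "jvlxpveoz", and the second then gives "eo".

eo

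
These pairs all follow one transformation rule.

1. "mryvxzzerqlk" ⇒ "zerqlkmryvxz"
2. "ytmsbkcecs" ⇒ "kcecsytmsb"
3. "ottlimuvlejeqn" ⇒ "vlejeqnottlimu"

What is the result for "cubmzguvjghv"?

What's happening: swap the front and back halves of the string.
"cubmzguvjghv" → "uvjghvcubmzg".

uvjghvcubmzg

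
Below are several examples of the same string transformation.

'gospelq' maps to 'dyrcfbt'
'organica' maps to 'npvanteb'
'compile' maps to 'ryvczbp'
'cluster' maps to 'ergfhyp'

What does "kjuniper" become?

The transformation: shift every letter 13 places forward in the alphabet (wrapping around) — i.e. ROT13, then reverse the string.
Starting from "kjuniper": after the first operation, "xwhavcre"; after the second, "ercvahwx".

ercvahwx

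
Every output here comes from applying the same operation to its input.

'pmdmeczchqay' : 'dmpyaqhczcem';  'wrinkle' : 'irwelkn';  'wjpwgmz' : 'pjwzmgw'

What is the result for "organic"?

grocina

What's happening: reverse the string, then move the last 3 characters to the front (rotate right by 3).
For "organic", step one produces "cinagro"; step two turns that into "grocina".
(Check on "wrinkle": → "elknirw" → "irwelkn" ✓)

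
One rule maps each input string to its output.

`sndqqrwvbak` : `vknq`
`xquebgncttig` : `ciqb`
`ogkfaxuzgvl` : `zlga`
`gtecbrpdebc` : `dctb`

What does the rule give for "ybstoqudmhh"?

dhbo

In each case the input is transformed by: keep one character in every 3, starting at position 2 (positions 2nd, 5th, 8th, ...), then swap the front and back halves of the string.
"ybstoqudmhh" → "dhbo".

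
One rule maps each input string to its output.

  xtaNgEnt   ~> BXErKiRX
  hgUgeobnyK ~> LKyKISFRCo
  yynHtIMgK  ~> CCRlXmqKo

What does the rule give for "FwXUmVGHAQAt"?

jAbyQzkleueX

Rule — flip the case of every letter, then shift every letter 4 places forward in the alphabet (wrapping around).
Starting from "FwXUmVGHAQAt": after the first operation, "fWxuMvghaqaT"; after the second, "jAbyQzkleueX".
(Check on "hgUgeobnyK": → "HGuGEOBNYk" → "LKyKISFRCo" ✓)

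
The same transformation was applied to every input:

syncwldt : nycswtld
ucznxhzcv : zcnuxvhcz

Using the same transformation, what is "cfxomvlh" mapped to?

xfocmhvl

Each output is the input with this applied: move the first 2 characters to the end (rotate left by 2), then take characters alternately from the front and the back (1st, last, 2nd, 2nd-last, ...).
Starting from "cfxomvlh": after the first operation, "xomvlhcf"; after the second, "xfocmhvl".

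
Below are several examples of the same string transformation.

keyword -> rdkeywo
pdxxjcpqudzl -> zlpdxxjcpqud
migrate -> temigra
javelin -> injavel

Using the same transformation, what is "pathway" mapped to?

aypathw

The pattern: move the last 2 characters to the front (rotate right by 2).
For "pathway" the result is "aypathw".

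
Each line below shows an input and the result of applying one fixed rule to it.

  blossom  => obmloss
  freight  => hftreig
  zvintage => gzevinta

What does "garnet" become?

In each case the input is transformed by: swap the first and last characters, then move the last 2 characters to the front (rotate right by 2).
Starting from "garnet": after the first operation, "tarneg"; after the second, "egtarn".

egtarn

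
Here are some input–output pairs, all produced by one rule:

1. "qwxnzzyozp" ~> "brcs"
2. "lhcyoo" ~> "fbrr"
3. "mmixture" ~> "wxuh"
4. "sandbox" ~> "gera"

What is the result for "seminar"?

lqdu

The pattern: shift every letter 3 places forward in the alphabet (wrapping around), then keep only the last 4 characters.
For "seminar", step one produces "vhplqdu"; step two turns that into "lqdu".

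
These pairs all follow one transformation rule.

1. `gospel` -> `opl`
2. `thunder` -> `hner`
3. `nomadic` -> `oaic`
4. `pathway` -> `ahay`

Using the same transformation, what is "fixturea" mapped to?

In each case the input is transformed by: swap each adjacent pair of characters (1↔2, 3↔4, ...), then keep every other character starting from the first (positions 1st, 3rd, 5th, ...).
Applying that to "fixturea" gives "itra".

itra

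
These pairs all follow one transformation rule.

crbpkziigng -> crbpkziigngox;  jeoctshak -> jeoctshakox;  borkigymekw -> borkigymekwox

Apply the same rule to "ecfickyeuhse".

ecfickyeuhseox

The transformation: append "ox".
For "ecfickyeuhse" the result is "ecfickyeuhseox".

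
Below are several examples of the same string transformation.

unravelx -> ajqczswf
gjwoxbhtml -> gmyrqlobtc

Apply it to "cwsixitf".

cnykhbxn

Each output is the input with this applied: swap the front and back halves of the string, then shift every letter 5 places forward in the alphabet (wrapping around).
Applying both steps to "cwsixitf": "xitfcwsi", then "cnykhbxn".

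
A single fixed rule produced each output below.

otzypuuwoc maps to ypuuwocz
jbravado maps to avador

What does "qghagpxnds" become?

agpxndsh

The rule is to delete the first 2 characters, then move the first character to the end.
Applying both steps to "qghagpxnds": "hagpxnds", then "agpxndsh".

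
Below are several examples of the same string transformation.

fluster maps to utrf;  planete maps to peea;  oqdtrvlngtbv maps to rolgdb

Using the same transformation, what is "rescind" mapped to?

srid

The rule is to keep every other character starting from the first (positions 1st, 3rd, 5th, ...), then sort the characters into reverse alphabetical order.
For "rescind", step one produces "rsid"; step two turns that into "srid".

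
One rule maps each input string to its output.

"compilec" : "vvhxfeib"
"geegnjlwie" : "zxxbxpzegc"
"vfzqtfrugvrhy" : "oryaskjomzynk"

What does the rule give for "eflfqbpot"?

What's happening: shift every letter 7 places backward in the alphabet (wrapping around), then take characters alternately from the front and the back (1st, last, 2nd, 2nd-last, ...).
On "eflfqbpot": the first step gives "xyeyjuihm", and the second then gives "xmyheiyuj".

xmyheiyuj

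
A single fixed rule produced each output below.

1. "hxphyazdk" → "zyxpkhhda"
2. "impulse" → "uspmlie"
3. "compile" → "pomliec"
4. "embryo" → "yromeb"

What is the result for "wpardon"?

The transformation: sort the characters into reverse alphabetical order.
So "wpardon" becomes "wrponda".

wrponda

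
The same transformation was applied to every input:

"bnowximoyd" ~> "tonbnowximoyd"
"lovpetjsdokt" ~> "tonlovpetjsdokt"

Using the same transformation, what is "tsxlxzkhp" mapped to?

tontsxlxzkhp

In each case the input is transformed by: prepend "ton".
On "tsxlxzkhp" that produces "tontsxlxzkhp".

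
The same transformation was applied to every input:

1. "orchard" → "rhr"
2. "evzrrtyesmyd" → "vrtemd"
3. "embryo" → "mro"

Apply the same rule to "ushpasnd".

spsd

The transformation: keep every other character starting from the second (positions 2nd, 4th, 6th, ...).
Doing the same to "ushpasnd": "spsd".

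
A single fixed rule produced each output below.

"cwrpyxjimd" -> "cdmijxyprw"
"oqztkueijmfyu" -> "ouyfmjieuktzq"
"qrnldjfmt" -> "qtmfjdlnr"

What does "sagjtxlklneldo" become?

sodlenlklxtjga

Looking at the pairs, the operation is to reverse the string, then move the last character to the front.
For "sagjtxlklneldo", step one produces "odlenlklxtjgas"; step two turns that into "sodlenlklxtjga".
(Check on "qrnldjfmt": → "tmfjdlnrq" → "qtmfjdlnr" ✓)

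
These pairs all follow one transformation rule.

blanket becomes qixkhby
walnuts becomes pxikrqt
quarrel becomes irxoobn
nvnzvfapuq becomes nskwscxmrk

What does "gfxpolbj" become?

gcumliyd

In each case the input is transformed by: swap the first and last characters, then shift every letter 3 places backward in the alphabet (wrapping around).
On "gfxpolbj": the first step gives "jfxpolbg", and the second then gives "gcumliyd".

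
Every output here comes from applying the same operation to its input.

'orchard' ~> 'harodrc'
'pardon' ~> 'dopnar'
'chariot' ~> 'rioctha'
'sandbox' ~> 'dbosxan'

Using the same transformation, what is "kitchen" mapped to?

cheknit

The transformation: swap the first and last characters, then move the first 3 characters to the end (rotate left by 3).
On "kitchen": the first step gives "nitchek", and the second then gives "cheknit".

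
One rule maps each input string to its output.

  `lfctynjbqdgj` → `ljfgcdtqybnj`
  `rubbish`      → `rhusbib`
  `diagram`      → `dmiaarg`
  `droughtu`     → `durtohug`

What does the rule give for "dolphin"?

Looking at the pairs, the operation is to take characters alternately from the front and the back (1st, last, 2nd, 2nd-last, ...).
Doing the same to "dolphin": "dnoilhp".

dnoilhp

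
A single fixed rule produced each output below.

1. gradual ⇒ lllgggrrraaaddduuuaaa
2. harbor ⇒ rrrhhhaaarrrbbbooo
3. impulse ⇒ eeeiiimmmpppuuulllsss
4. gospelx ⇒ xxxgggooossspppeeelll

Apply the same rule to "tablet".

ttttttaaabbbllleee

The rule is to repeat every character 3 times, then move the last 3 characters to the front (rotate right by 3).
Applying both steps to "tablet": "tttaaabbbllleeettt", then "ttttttaaabbbllleee".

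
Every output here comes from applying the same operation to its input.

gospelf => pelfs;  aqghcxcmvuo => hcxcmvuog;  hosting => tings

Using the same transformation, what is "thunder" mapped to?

nderu

The rule is to delete the first 2 characters, then move the first character to the end.
Applying both steps to "thunder": "under", then "nderu".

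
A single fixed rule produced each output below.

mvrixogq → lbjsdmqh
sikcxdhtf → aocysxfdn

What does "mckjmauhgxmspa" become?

In each case the input is transformed by: shift every letter 5 places backward in the alphabet (wrapping around), then reverse the string.
"mckjmauhgxmspa" → "hxfehvpcbshnkv" → "vknhsbcpvhefxh".
(Check on "sikcxdhtf": → "ndfxsycoa" → "aocysxfdn" ✓)

vknhsbcpvhefxh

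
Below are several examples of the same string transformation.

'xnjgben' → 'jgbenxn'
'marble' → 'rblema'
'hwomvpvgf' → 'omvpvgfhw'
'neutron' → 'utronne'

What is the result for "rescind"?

scindre

The transformation: move the first 2 characters to the end (rotate left by 2).
"rescind" → "scindre".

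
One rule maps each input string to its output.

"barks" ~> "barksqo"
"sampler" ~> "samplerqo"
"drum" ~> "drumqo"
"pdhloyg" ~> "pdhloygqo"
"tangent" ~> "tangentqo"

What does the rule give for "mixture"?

mixtureqo

Each output is the input with this applied: append "qo".
Applying that to "mixture" gives "mixtureqo".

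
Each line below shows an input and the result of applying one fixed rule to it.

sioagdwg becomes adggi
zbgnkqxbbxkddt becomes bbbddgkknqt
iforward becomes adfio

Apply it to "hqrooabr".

Rule — sort the characters into alphabetical order, then delete the last 3 characters.
Applying both steps to "hqrooabr": "abhooqrr", then "abhoo".

abhoo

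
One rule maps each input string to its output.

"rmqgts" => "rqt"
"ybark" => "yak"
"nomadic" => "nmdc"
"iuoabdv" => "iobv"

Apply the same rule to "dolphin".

dlhn

Each output is the input with this applied: keep every other character starting from the first (positions 1st, 3rd, 5th, ...).
Applying that to "dolphin" gives "dlhn".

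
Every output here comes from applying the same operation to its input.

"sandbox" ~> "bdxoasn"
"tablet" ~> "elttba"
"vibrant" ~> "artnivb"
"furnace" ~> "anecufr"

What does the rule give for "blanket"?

In each case the input is transformed by: move the first 3 characters to the end (rotate left by 3), then swap each adjacent pair of characters (1↔2, 3↔4, ...).
Applying both steps to "blanket": "nketbla", then "kntelba".

kntelba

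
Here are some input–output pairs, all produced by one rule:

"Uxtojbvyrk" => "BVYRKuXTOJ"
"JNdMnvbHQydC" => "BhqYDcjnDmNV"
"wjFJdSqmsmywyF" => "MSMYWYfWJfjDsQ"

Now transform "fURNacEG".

Rule — flip the case of every letter, then swap the front and back halves of the string.
Applying both steps to "fURNacEG": "FurnACeg", then "ACegFurn".

ACegFurn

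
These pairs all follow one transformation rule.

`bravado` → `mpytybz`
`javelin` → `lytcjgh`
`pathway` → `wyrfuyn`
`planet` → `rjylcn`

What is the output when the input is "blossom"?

In each case the input is transformed by: shift every letter 2 places backward in the alphabet (wrapping around), then swap the first and last characters.
For "blossom" the result is "kjmqqmz".
(Check on "pathway": → "nyrfuyw" → "wyrfuyn" ✓)

kjmqqmz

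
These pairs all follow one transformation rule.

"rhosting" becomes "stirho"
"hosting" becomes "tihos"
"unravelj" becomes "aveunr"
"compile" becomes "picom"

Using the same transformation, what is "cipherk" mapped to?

hecip

The rule is to delete the last 2 characters, then move the first 3 characters to the end (rotate left by 3).
Working it through for "cipherk": intermediate "ciphe", final "hecip".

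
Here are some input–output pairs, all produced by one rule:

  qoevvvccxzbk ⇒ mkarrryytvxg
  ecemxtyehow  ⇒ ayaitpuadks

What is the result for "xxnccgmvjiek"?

What's happening: shift every letter 4 places backward in the alphabet (wrapping around).
Applying that to "xxnccgmvjiek" gives "ttjyycirfeag".

ttjyycirfeag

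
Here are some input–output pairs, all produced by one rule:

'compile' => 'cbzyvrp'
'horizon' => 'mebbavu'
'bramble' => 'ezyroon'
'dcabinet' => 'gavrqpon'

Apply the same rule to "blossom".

ffbbzyo

Looking at the pairs, the operation is to sort the characters into reverse alphabetical order, then shift every letter 13 places forward in the alphabet (wrapping around) — i.e. ROT13.
Working it through for "blossom": intermediate "ssoomlb", final "ffbbzyo".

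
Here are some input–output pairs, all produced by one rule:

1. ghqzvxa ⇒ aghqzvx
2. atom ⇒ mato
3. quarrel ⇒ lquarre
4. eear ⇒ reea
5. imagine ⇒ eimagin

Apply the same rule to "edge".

In each case the input is transformed by: move the last character to the front.
Applying that to "edge" gives "eedg".

eedg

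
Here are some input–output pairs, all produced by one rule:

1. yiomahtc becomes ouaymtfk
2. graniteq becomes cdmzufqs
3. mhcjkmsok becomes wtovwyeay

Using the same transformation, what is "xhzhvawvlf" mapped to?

rtlthmihxj

The transformation: swap the first and last characters, then shift every letter 12 places forward in the alphabet (wrapping around).
Starting from "xhzhvawvlf": after the first operation, "fhzhvawvlx"; after the second, "rtlthmihxj".
(Check on "graniteq": → "qraniteg" → "cdmzufqs" ✓)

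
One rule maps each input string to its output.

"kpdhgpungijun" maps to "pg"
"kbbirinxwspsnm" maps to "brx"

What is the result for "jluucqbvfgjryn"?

lcv

Rule — keep one character in every 3, starting at position 2 (positions 2nd, 5th, 8th, ...), then delete the last 2 characters.
"jluucqbvfgjryn" → "lcvjn" → "lcv".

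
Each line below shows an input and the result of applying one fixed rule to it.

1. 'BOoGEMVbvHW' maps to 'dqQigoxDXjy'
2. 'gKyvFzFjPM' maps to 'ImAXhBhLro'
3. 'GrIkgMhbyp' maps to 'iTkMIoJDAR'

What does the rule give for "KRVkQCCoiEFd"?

mtxMseeQKghF

The rule is to shift every letter 2 places forward in the alphabet (wrapping around), then flip the case of every letter.
Working it through for "KRVkQCCoiEFd": intermediate "MTXmSEEqkGHf", final "mtxMseeQKghF".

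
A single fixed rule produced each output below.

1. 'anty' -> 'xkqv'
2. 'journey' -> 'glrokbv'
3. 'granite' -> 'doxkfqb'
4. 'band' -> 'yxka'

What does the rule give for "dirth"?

Each output is the input with this applied: shift every letter 3 places backward in the alphabet (wrapping around).
Doing the same to "dirth": "afoqe".

afoqe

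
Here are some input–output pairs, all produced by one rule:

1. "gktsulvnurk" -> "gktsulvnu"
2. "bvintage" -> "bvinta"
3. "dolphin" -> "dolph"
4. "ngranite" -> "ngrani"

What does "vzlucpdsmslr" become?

vzlucpdsms

Rule — delete the last 2 characters.
On "vzlucpdsmslr" that produces "vzlucpdsms".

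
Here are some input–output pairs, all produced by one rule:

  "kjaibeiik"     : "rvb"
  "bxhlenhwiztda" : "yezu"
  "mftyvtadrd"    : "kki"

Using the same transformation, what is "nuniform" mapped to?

ef

The pattern: shift every letter 9 places backward in the alphabet (wrapping around), then keep one character in every 3, starting at position 3 (positions 3rd, 6th, 9th, ...).
Working it through for "nuniform": intermediate "elezwfid", final "ef".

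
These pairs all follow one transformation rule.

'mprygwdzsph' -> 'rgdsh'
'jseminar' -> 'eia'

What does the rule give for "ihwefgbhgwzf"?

wfbgz

Rule — keep every other character starting from the first (positions 1st, 3rd, 5th, ...), then delete the first character.
Working it through for "ihwefgbhgwzf": intermediate "iwfbgz", final "wfbgz".
(Check on "jseminar": → "jeia" → "eia" ✓)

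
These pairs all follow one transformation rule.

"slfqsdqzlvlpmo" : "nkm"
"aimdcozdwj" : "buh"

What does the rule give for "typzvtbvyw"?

In each case the input is transformed by: shift every letter 2 places backward in the alphabet (wrapping around), then keep only the last 3 characters.
So "typzvtbvyw" becomes "twu".

twu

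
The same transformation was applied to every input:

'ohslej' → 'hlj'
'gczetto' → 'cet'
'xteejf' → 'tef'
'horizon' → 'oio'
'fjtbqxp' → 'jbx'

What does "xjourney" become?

Each output is the input with this applied: keep every other character starting from the second (positions 2nd, 4th, 6th, ...).
Doing the same to "xjourney": "juny".

juny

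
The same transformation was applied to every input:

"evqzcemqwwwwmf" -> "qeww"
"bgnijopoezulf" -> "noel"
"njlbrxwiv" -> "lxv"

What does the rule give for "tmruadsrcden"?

In each case the input is transformed by: keep one character in every 3, starting at position 3 (positions 3rd, 6th, 9th, ...).
Doing the same to "tmruadsrcden": "rdcn".

rdcn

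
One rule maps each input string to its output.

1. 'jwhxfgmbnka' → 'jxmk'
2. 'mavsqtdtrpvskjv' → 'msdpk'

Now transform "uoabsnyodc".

The transformation: keep one character in every 3, starting at position 1 (positions 1st, 4th, 7th, ...).
For "uoabsnyodc" the result is "ubyc".

ubyc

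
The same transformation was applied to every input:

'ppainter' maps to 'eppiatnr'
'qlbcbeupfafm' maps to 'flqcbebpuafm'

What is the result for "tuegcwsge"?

Looking at the pairs, the operation is to swap each adjacent pair of characters (1↔2, 3↔4, ...), then move the last character to the front.
"tuegcwsge" → "utgewcgse" → "eutgewcgs".

eutgewcgs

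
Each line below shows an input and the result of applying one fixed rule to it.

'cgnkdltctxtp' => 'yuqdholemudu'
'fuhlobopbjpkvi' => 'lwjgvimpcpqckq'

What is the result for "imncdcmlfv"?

mgwjnodedn

Each output is the input with this applied: shift every letter 1 place forward in the alphabet (wrapping around), then move the last 3 characters to the front (rotate right by 3).
Doing the same to "imncdcmlfv": "mgwjnodedn".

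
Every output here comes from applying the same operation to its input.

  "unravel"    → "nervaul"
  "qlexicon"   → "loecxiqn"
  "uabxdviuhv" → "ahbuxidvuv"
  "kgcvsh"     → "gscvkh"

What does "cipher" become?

iephcr

The pattern: take characters alternately from the front and the back (1st, last, 2nd, 2nd-last, ...), then move the first 2 characters to the end (rotate left by 2).
"cipher" → "crieph" → "iephcr".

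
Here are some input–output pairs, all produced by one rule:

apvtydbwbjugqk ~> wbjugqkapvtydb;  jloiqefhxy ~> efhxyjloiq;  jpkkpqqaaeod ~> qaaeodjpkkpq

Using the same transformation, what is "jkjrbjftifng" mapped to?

Looking at the pairs, the operation is to swap the front and back halves of the string.
"jkjrbjftifng" → "ftifngjkjrbj".

ftifngjkjrbj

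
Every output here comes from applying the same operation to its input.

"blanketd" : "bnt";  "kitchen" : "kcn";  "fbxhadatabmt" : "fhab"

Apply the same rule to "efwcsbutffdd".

ecuf

The pattern: keep one character in every 3, starting at position 1 (positions 1st, 4th, 7th, ...).
Applying that to "efwcsbutffdd" gives "ecuf".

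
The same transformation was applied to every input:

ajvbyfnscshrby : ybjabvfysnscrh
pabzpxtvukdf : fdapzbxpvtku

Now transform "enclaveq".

What's happening: swap each adjacent pair of characters (1↔2, 3↔4, ...), then move the last 2 characters to the front (rotate right by 2).
Applying that to "enclaveq" gives "qenelcva".

qenelcva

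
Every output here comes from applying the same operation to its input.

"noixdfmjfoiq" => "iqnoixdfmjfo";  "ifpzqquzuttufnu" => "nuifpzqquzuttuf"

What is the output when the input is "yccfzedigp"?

The rule is to move the last 2 characters to the front (rotate right by 2).
For "yccfzedigp" the result is "gpyccfzedi".

gpyccfzedi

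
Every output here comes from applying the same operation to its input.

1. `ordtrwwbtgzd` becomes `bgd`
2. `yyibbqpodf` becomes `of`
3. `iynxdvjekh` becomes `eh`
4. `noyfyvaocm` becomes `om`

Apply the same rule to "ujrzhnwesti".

What's happening: keep every other character starting from the second (positions 2nd, 4th, 6th, ...), then delete the first 3 characters.
Working it through for "ujrzhnwesti": intermediate "jznet", final "et".

et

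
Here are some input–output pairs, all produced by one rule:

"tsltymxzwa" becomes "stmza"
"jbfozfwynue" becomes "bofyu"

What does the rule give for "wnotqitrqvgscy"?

ntirvsy

Looking at the pairs, the operation is to keep every other character starting from the second (positions 2nd, 4th, 6th, ...).
For "wnotqitrqvgscy" the result is "ntirvsy".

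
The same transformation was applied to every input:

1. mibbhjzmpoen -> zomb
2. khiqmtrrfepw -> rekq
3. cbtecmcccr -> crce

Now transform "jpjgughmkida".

hijg

The rule is to keep one character in every 3, starting at position 1 (positions 1st, 4th, 7th, ...), then swap the front and back halves of the string.
Doing the same to "jpjgughmkida": "hijg".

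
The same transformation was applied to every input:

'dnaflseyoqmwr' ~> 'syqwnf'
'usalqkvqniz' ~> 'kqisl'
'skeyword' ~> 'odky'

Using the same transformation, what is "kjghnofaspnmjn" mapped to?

The pattern: keep every other character starting from the second (positions 2nd, 4th, 6th, ...), then move the first 2 characters to the end (rotate left by 2).
Applying both steps to "kjghnofaspnmjn": "jhoapmn", then "oapmnjh".

oapmnjh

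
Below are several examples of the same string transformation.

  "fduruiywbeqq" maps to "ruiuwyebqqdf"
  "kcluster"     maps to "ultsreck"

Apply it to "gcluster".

ultsrecg

The pattern: swap each adjacent pair of characters (1↔2, 3↔4, ...), then move the first 2 characters to the end (rotate left by 2).
For "gcluster", step one produces "cgultsre"; step two turns that into "ultsrecg".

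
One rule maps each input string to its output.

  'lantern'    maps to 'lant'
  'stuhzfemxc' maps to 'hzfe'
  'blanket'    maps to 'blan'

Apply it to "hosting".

Rule — move the last 3 characters to the front (rotate right by 3), then keep only the last 4 characters.
"hosting" → "inghost" → "host".

host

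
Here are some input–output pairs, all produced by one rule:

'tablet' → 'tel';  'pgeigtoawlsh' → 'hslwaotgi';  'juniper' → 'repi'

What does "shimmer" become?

remm

The transformation: reverse the string, then delete the last 3 characters.
For "shimmer", step one produces "remmihs"; step two turns that into "remm".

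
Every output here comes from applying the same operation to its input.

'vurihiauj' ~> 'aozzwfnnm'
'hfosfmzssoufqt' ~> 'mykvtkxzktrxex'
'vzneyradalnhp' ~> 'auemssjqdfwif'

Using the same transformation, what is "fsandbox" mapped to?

In each case the input is transformed by: take characters alternately from the front and the back (1st, last, 2nd, 2nd-last, ...), then shift every letter 5 places forward in the alphabet (wrapping around).
Applying that to "fsandbox" gives "kcxtfgsi".

kcxtfgsi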